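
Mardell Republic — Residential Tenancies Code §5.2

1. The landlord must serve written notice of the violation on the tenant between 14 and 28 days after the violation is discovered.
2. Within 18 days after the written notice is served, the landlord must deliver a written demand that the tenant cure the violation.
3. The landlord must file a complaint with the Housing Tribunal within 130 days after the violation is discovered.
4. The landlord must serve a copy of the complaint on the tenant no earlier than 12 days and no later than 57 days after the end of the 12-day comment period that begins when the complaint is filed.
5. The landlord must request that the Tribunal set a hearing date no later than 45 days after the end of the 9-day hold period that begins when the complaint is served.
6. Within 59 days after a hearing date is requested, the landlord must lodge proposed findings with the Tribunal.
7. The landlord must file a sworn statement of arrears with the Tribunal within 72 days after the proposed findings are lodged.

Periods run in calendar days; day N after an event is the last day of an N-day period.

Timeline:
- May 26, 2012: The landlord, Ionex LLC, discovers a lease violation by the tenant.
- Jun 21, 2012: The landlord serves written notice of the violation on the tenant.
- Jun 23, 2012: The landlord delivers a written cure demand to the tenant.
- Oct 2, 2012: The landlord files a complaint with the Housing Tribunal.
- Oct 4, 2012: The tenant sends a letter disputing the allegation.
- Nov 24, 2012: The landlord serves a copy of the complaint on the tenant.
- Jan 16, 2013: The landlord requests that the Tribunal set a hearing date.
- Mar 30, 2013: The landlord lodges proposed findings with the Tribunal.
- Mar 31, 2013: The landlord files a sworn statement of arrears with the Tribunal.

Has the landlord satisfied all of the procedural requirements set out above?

No

(1) the permitted window runs from May 26, 2012 + 14 = Jun 9, 2012 to May 26, 2012 + 28 = Jun 23, 2012; done Jun 21, 2012, which is between those dates.
(2) due by Jun 21, 2012 + 18 days = Jul 9, 2012; done Jun 23, 2012 — timely.
(3) due by May 26, 2012 + 130 days = Oct 3, 2012; Oct 2, 2012 is within that limit.
(4) the permitted window runs from Oct 14, 2012 + 12 = Oct 26, 2012 to Oct 14, 2012 + 57 = Dec 10, 2012; Nov 24, 2012 falls inside that range.
(5) due by Dec 3, 2012 + 45 days = Jan 17, 2013; done Jan 16, 2013 — timely.
(6) due by Jan 16, 2013 + 59 days = Mar 16, 2013; done Mar 30, 2013 — 14 days late.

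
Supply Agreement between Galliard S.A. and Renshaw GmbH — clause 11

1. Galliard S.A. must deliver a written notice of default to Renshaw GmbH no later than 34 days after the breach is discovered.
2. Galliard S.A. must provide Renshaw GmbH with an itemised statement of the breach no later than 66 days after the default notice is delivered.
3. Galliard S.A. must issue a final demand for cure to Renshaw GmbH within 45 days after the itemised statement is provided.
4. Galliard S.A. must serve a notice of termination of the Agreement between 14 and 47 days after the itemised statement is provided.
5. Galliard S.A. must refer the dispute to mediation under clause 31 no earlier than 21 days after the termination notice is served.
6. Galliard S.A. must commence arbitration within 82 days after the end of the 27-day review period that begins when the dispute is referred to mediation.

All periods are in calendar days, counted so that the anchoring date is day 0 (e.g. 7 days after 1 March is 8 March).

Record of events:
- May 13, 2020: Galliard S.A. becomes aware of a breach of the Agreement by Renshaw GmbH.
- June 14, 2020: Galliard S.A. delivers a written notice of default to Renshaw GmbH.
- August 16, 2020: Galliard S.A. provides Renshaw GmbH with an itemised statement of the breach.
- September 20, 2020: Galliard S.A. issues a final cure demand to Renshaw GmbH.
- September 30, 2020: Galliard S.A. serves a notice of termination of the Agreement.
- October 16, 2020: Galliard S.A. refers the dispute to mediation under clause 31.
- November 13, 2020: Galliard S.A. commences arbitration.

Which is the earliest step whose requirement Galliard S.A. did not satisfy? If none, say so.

Step 5

Step 1 — counting 34 days from May 13, 2020 (when the breach is discovered) gives a deadline of June 16, 2020; completed June 14, 2020, before the deadline.
Step 2 — counting 66 days from June 14, 2020 (when the default notice is delivered) gives a deadline of August 19, 2020; done August 16, 2020 — timely.
Step 3 — counting 45 days from August 16, 2020 (when the itemised statement is provided) gives a deadline of September 30, 2020; September 20, 2020 is within that limit.
Step 4 — 14 and 47 days from August 16, 2020 (when the itemised statement is provided) are August 30, 2020 and October 2, 2020 respectively; September 30, 2020 falls inside that range.
Step 5 — must wait 21 days from September 30, 2020 (when the termination notice is served), so not before October 21, 2020; acted on October 16, 2020, 5 days prematurely.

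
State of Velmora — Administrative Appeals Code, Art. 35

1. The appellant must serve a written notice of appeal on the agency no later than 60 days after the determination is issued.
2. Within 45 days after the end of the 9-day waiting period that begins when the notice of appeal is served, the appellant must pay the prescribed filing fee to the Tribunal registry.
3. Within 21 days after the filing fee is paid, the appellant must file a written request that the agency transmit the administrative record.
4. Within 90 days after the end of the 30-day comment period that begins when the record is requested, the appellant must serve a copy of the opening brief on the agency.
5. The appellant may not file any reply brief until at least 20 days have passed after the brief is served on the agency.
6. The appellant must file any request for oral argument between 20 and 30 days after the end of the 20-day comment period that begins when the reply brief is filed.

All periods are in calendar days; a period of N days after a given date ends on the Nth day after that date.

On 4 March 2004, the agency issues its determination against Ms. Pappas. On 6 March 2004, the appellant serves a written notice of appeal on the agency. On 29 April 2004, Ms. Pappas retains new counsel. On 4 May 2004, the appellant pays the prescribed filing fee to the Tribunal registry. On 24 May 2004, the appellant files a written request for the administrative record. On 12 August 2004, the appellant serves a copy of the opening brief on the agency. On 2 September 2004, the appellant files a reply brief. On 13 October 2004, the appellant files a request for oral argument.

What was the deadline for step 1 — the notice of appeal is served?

Step 1 runs from 4 March 2004, when the determination is issued. 60 days after 4 March 2004 is 3 May 2004.

3 May 2004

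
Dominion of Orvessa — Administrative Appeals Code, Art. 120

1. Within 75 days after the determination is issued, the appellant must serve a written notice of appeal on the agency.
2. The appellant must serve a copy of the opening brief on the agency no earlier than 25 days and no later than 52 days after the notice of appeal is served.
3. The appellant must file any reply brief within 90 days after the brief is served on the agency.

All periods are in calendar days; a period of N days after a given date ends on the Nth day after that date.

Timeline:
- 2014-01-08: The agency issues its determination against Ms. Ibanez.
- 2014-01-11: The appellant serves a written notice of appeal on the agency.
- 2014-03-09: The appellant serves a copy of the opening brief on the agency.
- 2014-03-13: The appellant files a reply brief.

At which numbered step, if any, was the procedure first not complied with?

Step 1: 75 days after 2014-01-08 (when the determination is issued) is 2014-03-24; completed 2014-01-11, before the deadline.
Step 2: the window is 25–52 days after 2014-01-11 (when the notice of appeal is served), so 2014-02-05 through 2014-03-04; 2014-03-09 is 5 days past the end of the window.

Step 2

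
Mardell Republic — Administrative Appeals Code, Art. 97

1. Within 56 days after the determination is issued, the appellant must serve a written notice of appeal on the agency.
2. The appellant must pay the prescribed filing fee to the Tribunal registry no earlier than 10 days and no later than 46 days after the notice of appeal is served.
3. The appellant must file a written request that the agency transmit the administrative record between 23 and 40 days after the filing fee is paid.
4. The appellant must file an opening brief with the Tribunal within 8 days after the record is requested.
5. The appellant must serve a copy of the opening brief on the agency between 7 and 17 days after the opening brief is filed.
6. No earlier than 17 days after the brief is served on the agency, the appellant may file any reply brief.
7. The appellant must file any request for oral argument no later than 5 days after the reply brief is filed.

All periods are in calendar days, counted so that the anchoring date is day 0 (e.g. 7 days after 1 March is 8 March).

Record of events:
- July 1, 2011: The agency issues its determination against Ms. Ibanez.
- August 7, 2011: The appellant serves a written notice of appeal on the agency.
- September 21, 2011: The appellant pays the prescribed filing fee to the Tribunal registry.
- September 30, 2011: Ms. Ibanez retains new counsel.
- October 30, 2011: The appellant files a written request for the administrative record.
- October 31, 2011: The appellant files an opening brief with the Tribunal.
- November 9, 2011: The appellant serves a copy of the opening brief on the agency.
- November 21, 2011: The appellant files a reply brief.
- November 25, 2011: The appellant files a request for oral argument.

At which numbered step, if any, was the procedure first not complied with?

Step 6

(1) due by July 1, 2011 + 56 days = August 26, 2011; August 7, 2011 is within that limit.
(2) the permitted window runs from August 7, 2011 + 10 = August 17, 2011 to August 7, 2011 + 46 = September 22, 2011; done September 21, 2011 — within the window.
(3) the permitted window runs from September 21, 2011 + 23 = October 14, 2011 to September 21, 2011 + 40 = October 31, 2011; done October 30, 2011, which is between those dates.
(4) due by October 30, 2011 + 8 days = November 7, 2011; October 31, 2011 is within that limit.
(5) the permitted window runs from October 31, 2011 + 7 = November 7, 2011 to October 31, 2011 + 17 = November 17, 2011; done November 9, 2011 — within the window.
(6) permitted from November 9, 2011 + 17 days = November 26, 2011 onward; done November 21, 2011 — 5 days too early.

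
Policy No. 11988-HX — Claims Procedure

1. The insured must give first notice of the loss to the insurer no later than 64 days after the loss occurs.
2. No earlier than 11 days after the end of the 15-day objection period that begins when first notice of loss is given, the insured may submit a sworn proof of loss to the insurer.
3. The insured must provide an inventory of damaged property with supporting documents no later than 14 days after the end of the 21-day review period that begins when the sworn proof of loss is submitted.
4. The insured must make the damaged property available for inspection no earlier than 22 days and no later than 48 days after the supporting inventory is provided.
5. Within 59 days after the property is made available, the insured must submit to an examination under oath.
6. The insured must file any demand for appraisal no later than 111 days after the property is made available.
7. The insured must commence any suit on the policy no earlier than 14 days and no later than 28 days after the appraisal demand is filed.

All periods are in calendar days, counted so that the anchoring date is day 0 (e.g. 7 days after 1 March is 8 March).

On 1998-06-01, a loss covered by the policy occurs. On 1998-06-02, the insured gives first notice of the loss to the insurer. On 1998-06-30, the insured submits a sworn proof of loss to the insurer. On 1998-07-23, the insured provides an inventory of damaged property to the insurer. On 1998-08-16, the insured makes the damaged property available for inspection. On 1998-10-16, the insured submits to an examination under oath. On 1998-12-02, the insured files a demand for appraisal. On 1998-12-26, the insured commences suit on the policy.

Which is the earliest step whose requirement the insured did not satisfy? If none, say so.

Step 5

(1) due by 1998-06-01 + 64 days = 1998-08-04; completed 1998-06-02, before the deadline.
(2) permitted from 1998-06-17 + 11 days = 1998-06-28 onward; done 1998-06-30, after the minimum wait.
(3) due by 1998-07-21 + 14 days = 1998-08-04; done 1998-07-23 — timely.
(4) the permitted window runs from 1998-07-23 + 22 = 1998-08-14 to 1998-07-23 + 48 = 1998-09-09; done 1998-08-16, which is between those dates.
(5) due by 1998-08-16 + 59 days = 1998-10-14; not done until 1998-10-16, 2 days after the deadline.
The procedure was therefore not followed at step 5.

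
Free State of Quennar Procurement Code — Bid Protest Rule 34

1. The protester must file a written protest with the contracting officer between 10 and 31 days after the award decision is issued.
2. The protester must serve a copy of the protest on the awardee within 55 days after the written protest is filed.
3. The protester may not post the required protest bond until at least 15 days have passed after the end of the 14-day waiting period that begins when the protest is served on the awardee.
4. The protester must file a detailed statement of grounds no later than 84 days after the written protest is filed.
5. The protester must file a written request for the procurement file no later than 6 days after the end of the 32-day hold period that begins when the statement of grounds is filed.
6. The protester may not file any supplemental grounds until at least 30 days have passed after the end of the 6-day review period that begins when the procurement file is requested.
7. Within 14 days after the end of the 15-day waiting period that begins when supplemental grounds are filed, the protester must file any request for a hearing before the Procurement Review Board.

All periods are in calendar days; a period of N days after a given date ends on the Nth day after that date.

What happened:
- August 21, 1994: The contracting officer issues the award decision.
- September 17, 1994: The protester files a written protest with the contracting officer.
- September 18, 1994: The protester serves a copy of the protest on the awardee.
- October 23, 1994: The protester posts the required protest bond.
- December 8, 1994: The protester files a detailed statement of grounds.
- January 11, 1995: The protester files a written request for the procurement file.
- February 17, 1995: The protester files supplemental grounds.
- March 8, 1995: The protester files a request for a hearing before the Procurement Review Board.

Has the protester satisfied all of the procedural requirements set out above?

Yes

(1) the permitted window runs from August 21, 1994 + 10 = August 31, 1994 to August 21, 1994 + 31 = September 21, 1994; done September 17, 1994, which is between those dates.
(2) due by September 17, 1994 + 55 days = November 11, 1994; done September 18, 1994 — timely.
(3) permitted from October 2, 1994 + 15 days = October 17, 1994 onward; done October 23, 1994 — permitted.
(4) due by September 17, 1994 + 84 days = December 10, 1994; done December 8, 1994 — timely.
(5) due by January 9, 1995 + 6 days = January 15, 1995; done January 11, 1995 — timely.
(6) permitted from January 17, 1995 + 30 days = February 16, 1995 onward; February 17, 1995 is on or after that date.
(7) due by March 4, 1995 + 14 days = March 18, 1995; done March 8, 1995 — timely.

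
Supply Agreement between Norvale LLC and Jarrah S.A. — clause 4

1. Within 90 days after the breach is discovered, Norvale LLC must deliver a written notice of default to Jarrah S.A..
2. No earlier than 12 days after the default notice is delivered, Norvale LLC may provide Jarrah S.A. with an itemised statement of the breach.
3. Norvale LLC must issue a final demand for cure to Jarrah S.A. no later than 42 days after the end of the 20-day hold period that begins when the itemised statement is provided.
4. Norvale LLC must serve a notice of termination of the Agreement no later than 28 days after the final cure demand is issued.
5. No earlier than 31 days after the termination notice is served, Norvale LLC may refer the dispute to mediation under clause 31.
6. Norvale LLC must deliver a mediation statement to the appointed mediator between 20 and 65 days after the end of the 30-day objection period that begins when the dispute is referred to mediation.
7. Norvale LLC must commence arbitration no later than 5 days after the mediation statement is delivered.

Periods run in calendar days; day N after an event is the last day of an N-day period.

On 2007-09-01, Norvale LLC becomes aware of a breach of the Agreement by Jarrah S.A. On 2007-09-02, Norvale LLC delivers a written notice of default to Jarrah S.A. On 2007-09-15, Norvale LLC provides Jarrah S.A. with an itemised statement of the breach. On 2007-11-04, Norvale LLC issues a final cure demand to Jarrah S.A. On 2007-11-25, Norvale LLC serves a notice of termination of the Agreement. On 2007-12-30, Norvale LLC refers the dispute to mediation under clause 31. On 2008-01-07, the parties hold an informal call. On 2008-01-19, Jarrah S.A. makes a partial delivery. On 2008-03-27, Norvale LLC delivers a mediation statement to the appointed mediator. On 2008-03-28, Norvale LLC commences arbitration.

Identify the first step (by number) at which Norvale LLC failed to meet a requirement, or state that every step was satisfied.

(1) due by 2007-09-01 + 90 days = 2007-11-30; done 2007-09-02 — timely.
(2) permitted from 2007-09-02 + 12 days = 2007-09-14 onward; done 2007-09-15, after the minimum wait.
(3) due by 2007-10-05 + 42 days = 2007-11-16; done 2007-11-04 — timely.
(4) due by 2007-11-04 + 28 days = 2007-12-02; done 2007-11-25 — timely.
(5) permitted from 2007-11-25 + 31 days = 2007-12-26 onward; done 2007-12-30 — permitted.
(6) the permitted window runs from 2008-01-29 + 20 = 2008-02-18 to 2008-01-29 + 65 = 2008-04-03; done 2008-03-27 — within the window.
(7) due by 2008-03-27 + 5 days = 2008-04-01; 2008-03-28 is within that limit.

None — every step was satisfied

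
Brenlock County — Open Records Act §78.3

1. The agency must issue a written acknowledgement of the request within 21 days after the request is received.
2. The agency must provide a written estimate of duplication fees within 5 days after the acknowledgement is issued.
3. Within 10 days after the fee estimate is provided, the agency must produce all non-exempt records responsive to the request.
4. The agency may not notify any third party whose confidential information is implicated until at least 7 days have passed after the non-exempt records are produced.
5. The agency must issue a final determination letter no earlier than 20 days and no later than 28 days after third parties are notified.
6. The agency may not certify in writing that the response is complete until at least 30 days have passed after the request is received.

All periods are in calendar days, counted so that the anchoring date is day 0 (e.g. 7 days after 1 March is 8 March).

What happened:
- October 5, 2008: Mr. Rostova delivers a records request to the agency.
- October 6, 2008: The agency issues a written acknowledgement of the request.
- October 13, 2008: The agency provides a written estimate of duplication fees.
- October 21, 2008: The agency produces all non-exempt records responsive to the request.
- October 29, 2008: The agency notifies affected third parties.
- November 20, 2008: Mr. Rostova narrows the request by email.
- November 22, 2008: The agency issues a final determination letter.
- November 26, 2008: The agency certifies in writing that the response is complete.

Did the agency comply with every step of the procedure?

No

Step 1 — counting 21 days from October 5, 2008 (when the request is received) gives a deadline of October 26, 2008; completed October 6, 2008, before the deadline.
Step 2 — counting 5 days from October 6, 2008 (when the acknowledgement is issued) gives a deadline of October 11, 2008; not done until October 13, 2008, 2 days after the deadline.
The analysis stops there.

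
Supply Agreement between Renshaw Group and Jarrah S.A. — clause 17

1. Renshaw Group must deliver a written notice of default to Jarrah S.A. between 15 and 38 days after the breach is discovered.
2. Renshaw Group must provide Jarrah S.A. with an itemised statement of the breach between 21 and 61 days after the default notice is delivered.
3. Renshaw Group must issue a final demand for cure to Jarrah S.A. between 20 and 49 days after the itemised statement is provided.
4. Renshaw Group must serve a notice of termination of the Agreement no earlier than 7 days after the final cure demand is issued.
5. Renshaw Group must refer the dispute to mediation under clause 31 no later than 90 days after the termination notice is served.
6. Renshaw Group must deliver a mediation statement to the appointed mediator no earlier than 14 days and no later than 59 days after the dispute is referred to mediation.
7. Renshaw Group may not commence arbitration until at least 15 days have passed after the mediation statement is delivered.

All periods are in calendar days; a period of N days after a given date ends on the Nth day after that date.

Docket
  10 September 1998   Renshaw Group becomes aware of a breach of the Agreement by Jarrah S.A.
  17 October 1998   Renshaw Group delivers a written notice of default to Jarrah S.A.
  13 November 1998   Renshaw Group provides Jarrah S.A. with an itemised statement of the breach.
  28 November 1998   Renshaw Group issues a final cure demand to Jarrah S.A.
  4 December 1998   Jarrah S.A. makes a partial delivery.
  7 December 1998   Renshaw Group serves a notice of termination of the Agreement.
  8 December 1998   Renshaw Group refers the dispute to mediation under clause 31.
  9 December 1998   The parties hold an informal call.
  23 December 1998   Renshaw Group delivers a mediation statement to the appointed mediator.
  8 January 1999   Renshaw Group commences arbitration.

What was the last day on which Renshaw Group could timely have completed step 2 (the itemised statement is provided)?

Step 2 runs from 17 October 1998, when the default notice is delivered. The window is 21–61 days after 17 October 1998; it closes on 17 December 1998.

17 December 1998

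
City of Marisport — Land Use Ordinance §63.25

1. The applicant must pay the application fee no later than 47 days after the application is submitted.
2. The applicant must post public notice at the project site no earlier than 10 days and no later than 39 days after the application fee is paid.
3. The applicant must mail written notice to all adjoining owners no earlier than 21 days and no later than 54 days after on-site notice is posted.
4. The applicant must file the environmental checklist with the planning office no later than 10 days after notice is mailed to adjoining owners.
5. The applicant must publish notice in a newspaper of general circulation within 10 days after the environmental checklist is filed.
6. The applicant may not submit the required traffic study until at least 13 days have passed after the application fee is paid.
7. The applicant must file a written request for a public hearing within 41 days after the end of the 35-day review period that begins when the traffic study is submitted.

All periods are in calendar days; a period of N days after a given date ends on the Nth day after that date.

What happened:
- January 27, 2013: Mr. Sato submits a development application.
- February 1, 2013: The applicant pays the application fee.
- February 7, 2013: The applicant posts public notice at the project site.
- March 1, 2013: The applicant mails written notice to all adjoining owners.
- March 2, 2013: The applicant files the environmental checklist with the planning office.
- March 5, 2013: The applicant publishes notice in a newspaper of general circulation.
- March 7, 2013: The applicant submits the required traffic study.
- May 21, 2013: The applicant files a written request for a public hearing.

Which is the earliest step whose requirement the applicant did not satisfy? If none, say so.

(1) due by January 27, 2013 + 47 days = March 15, 2013; done February 1, 2013 — timely.
(2) the permitted window runs from February 1, 2013 + 10 = February 11, 2013 to February 1, 2013 + 39 = March 12, 2013; done February 7, 2013 — 4 days before the window opened.
No need to go further; step 2 was not satisfied.

Step 2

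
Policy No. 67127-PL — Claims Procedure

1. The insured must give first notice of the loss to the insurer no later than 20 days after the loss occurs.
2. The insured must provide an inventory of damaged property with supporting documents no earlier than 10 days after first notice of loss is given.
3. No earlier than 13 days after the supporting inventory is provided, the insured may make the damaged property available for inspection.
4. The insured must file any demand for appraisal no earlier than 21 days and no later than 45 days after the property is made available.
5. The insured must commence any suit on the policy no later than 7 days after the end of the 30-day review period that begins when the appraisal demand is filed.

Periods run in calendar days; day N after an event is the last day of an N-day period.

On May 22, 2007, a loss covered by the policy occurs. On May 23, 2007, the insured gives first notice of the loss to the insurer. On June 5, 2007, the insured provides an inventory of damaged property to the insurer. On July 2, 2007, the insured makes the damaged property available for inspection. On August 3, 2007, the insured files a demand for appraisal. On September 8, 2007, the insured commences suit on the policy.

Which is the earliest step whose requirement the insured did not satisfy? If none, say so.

None — every step was satisfied

(1) due by May 22, 2007 + 20 days = June 11, 2007; May 23, 2007 is within that limit.
(2) permitted from May 23, 2007 + 10 days = June 2, 2007 onward; done June 5, 2007, after the minimum wait.
(3) permitted from June 5, 2007 + 13 days = June 18, 2007 onward; done July 2, 2007 — permitted.
(4) the permitted window runs from July 2, 2007 + 21 = July 23, 2007 to July 2, 2007 + 45 = August 16, 2007; done August 3, 2007, which is between those dates.
(5) due by September 2, 2007 + 7 days = September 9, 2007; September 8, 2007 is within that limit.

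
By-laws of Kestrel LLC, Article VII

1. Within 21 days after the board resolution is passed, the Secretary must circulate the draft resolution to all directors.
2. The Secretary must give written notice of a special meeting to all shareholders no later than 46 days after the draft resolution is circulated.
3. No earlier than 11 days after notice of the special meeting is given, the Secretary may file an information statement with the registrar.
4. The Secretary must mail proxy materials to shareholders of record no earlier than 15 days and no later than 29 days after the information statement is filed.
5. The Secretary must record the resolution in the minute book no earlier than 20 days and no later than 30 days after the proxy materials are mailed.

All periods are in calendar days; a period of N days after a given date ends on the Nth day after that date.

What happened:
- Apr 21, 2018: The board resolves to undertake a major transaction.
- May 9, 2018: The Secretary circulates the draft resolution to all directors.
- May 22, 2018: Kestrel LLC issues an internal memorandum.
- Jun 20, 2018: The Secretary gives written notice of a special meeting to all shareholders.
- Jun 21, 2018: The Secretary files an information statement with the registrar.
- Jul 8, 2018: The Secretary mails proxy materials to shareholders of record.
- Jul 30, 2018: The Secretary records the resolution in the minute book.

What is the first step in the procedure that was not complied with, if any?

Step 3

Step 1: 21 days after Apr 21, 2018 (when the board resolution is passed) is May 12, 2018; completed May 9, 2018, before the deadline.
Step 2: 46 days after May 9, 2018 (when the draft resolution is circulated) is Jun 24, 2018; done Jun 20, 2018 — timely.
Step 3: the earliest permitted date is 11 days after Jun 20, 2018 (when notice of the special meeting is given), i.e. Jul 1, 2018; done Jun 21, 2018 — 10 days too early.
No need to go further; step 3 was not satisfied.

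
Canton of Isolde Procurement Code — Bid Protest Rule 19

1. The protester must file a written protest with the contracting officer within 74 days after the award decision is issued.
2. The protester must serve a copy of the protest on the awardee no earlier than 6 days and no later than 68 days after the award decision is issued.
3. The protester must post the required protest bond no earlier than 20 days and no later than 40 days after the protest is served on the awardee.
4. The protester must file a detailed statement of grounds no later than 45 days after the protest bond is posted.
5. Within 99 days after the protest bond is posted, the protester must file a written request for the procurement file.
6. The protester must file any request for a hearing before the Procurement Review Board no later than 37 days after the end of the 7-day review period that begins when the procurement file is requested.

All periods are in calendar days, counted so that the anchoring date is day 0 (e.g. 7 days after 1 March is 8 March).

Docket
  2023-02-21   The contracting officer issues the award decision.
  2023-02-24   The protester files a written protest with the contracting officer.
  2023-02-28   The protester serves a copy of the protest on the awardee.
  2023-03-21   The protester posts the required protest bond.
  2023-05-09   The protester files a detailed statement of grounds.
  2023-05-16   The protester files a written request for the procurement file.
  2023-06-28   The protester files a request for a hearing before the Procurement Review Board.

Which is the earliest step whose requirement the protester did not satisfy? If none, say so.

Step 1 — counting 74 days from 2023-02-21 (when the award decision is issued) gives a deadline of 2023-05-06; 2023-02-24 is within that limit.
Step 2 — 6 and 68 days from 2023-02-21 (when the award decision is issued) are 2023-02-27 and 2023-04-30 respectively; 2023-02-28 falls inside that range.
Step 3 — 20 and 40 days from 2023-02-28 (when the protest is served on the awardee) are 2023-03-20 and 2023-04-09 respectively; done 2023-03-21, which is between those dates.
Step 4 — counting 45 days from 2023-03-21 (when the protest bond is posted) gives a deadline of 2023-05-05; done 2023-05-09 — 4 days late.
The procedure was therefore not followed at step 4.

Step 4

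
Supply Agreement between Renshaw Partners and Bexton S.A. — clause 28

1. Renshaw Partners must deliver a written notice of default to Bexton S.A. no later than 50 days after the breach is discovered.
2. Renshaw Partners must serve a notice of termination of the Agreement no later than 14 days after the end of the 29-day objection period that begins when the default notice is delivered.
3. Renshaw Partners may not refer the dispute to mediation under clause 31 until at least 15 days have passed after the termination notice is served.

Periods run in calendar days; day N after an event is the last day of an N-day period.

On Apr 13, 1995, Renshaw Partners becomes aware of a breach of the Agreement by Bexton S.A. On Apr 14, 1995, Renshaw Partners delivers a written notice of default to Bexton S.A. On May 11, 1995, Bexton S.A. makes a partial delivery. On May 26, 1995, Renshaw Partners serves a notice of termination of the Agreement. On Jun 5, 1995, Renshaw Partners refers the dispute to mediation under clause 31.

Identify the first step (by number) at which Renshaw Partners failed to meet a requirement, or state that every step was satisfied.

Step 3

Step 1 — counting 50 days from Apr 13, 1995 (when the breach is discovered) gives a deadline of Jun 2, 1995; completed Apr 14, 1995, before the deadline.
Step 2 — counting 14 days from May 13, 1995 (end of the 29-day objection period, which began when the default notice is delivered on Apr 14, 1995) gives a deadline of May 27, 1995; done May 26, 1995 — timely.
Step 3 — must wait 15 days from May 26, 1995 (when the termination notice is served), so not before Jun 10, 1995; done Jun 5, 1995 — 5 days too early.
Later steps need not be reached.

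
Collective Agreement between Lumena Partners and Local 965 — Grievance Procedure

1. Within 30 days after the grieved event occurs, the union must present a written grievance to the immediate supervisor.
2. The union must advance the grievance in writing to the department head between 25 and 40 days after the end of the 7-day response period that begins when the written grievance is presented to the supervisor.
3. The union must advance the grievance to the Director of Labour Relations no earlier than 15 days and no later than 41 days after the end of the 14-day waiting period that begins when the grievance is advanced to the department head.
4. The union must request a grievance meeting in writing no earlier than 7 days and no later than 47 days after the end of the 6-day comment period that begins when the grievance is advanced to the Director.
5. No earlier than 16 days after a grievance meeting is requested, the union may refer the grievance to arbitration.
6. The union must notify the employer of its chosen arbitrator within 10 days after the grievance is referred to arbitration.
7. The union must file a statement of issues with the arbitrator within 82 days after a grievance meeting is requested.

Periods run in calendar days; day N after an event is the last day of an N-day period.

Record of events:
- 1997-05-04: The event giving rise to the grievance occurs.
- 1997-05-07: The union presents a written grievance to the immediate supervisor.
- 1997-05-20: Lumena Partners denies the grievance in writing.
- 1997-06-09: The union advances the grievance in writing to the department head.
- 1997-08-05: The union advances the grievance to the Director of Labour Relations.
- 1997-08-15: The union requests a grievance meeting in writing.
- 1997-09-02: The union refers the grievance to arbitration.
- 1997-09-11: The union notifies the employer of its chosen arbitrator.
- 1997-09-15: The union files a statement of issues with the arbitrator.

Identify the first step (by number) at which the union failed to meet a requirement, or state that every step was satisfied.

(1) due by 1997-05-04 + 30 days = 1997-06-03; done 1997-05-07 — timely.
(2) the permitted window runs from 1997-05-14 + 25 = 1997-06-08 to 1997-05-14 + 40 = 1997-06-23; done 1997-06-09, which is between those dates.
(3) the permitted window runs from 1997-06-23 + 15 = 1997-07-08 to 1997-06-23 + 41 = 1997-08-03; done 1997-08-05 — 2 days after the window closed.
Later steps need not be reached.

Step 3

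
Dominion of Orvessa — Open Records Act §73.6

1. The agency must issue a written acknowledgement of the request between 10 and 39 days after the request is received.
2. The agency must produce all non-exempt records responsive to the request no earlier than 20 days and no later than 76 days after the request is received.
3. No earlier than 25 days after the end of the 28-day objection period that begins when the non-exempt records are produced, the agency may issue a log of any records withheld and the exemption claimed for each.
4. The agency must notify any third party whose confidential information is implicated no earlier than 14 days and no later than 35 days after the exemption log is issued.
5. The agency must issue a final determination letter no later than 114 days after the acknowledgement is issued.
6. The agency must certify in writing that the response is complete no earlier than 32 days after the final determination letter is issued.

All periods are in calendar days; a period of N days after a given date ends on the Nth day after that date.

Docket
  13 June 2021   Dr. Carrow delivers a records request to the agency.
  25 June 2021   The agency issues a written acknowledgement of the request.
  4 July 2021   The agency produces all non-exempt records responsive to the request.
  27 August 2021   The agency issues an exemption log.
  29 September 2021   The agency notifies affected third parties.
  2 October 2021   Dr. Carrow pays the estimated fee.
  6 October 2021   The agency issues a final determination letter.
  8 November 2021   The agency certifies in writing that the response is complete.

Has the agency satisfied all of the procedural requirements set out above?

Yes

Step 1 — 10 and 39 days from 13 June 2021 (when the request is received) are 23 June 2021 and 22 July 2021 respectively; done 25 June 2021, which is between those dates.
Step 2 — 20 and 76 days from 13 June 2021 (when the request is received) are 3 July 2021 and 28 August 2021 respectively; done 4 July 2021, which is between those dates.
Step 3 — must wait 25 days from 1 August 2021 (end of the 28-day objection period, which began when the non-exempt records are produced on 4 July 2021), so not before 26 August 2021; done 27 August 2021 — permitted.
Step 4 — 14 and 35 days from 27 August 2021 (when the exemption log is issued) are 10 September 2021 and 1 October 2021 respectively; 29 September 2021 falls inside that range.
Step 5 — counting 114 days from 25 June 2021 (when the acknowledgement is issued) gives a deadline of 17 October 2021; completed 6 October 2021, before the deadline.
Step 6 — must wait 32 days from 6 October 2021 (when the final determination letter is issued), so not before 7 November 2021; done 8 November 2021 — permitted.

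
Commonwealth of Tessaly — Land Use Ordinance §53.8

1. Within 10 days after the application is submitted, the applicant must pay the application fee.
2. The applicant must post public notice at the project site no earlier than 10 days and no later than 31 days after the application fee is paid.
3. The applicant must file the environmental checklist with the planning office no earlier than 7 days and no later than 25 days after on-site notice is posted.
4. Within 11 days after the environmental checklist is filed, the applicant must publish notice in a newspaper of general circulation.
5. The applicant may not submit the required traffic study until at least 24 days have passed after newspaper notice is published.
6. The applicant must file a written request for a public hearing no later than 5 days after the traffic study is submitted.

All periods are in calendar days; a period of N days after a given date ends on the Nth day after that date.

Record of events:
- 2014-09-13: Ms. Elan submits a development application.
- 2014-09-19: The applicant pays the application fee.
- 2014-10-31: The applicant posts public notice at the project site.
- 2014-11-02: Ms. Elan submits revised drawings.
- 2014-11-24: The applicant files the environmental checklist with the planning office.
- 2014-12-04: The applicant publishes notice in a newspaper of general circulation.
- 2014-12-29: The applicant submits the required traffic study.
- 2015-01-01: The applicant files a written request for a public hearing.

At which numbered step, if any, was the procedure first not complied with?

Step 1: 10 days after 2014-09-13 (when the application is submitted) is 2014-09-23; done 2014-09-19 — timely.
Step 2: the window is 10–31 days after 2014-09-19 (when the application fee is paid), so 2014-09-29 through 2014-10-20; done 2014-10-31 — 11 days after the window closed.

Step 2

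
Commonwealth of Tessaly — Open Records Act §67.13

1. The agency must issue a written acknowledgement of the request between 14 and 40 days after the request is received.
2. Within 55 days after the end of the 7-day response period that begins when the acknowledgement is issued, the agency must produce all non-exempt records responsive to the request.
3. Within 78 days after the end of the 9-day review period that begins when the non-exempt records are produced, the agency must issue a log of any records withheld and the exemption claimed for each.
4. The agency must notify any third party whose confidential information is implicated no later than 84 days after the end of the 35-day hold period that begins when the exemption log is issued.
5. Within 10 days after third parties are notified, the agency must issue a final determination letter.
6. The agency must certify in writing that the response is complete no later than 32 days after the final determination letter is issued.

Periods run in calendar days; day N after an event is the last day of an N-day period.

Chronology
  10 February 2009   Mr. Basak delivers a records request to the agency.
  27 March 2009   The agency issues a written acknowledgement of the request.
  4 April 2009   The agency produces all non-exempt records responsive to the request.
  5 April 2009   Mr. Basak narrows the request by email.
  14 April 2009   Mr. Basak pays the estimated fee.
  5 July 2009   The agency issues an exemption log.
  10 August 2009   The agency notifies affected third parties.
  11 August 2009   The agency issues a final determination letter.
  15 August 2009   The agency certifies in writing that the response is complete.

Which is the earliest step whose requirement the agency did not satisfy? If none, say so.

Step 1

Step 1 — 14 and 40 days from 10 February 2009 (when the request is received) are 24 February 2009 and 22 March 2009 respectively; 27 March 2009 is 5 days past the end of the window.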